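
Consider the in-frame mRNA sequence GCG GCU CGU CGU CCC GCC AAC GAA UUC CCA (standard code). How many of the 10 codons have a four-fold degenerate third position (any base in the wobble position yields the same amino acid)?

Codon 1 GCG (Ala): third position 4-fold.
Codon 2 GCU (Ala): third position 4-fold.
Codon 3 CGU (Arg): third position 4-fold.
Codon 4 CGU (Arg): third position 4-fold.
Codon 5 CCC (Pro): third position 4-fold.
Codon 6 GCC (Ala): third position 4-fold.
Codon 7 AAC (Asn): third position 2-fold.
Codon 8 GAA (Glu): third position 2-fold.
Codon 9 UUC (Phe): third position 2-fold.
Codon 10 CCA (Pro): third position 4-fold.
Four-fold degenerate third positions: 7.

7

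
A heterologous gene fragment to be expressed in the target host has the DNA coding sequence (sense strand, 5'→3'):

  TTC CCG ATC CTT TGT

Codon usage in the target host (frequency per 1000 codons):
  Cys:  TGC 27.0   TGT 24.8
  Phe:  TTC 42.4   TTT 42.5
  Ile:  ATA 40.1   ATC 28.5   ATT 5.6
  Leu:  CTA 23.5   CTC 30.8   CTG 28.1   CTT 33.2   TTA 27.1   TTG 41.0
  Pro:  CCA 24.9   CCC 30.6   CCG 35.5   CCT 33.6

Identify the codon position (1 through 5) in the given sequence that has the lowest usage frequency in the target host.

Codon 1 TTC (Phe): 42.4 per 1000.
Codon 2 CCG (Pro): 35.5 per 1000.
Codon 3 ATC (Ile): 28.5 per 1000.
Codon 4 CTT (Leu): 33.2 per 1000.
Codon 5 TGT (Cys): 24.8 per 1000.
Lowest frequency is 24.8 at codon 5.

5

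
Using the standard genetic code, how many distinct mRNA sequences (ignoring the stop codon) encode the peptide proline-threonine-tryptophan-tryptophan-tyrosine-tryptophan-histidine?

64

Pro: 4 codons.
Thr: 4 codons.
Trp: 1 codon.
Trp: 1 codon.
Tyr: 2 codons.
Trp: 1 codon.
His: 2 codons.
4 × 4 × 1 × 1 × 2 × 1 × 2 = 64.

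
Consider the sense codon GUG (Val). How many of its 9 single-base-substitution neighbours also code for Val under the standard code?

3

Position 1: none → 0 synonymous.
Position 2: none → 0 synonymous.
Position 3: GUU, GUC, GUA → 3 synonymous.
Total: 0 + 0 + 3 = 3.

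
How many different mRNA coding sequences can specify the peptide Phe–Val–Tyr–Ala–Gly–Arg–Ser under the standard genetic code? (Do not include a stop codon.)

9216

Phe: 2 codons.
Val: 4 codons.
Tyr: 2 codons.
Ala: 4 codons.
Gly: 4 codons.
Arg: 6 codons.
Ser: 6 codons.
2 × 4 × 2 × 4 × 4 × 6 × 6 = 9216.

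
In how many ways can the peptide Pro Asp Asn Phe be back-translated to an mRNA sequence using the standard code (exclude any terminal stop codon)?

Pro: 4 codons.
Asp: 2 codons.
Asn: 2 codons.
Phe: 2 codons.
4 × 2 × 2 × 2 = 32.

32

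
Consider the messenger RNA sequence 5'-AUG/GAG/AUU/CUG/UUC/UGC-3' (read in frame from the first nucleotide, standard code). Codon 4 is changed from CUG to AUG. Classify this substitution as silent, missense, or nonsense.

Position 10 falls in codon 4: CUG → Leu.
After the substitution the codon is AUG → Met.
Leu ≠ Met, so this is a missense mutation.

missense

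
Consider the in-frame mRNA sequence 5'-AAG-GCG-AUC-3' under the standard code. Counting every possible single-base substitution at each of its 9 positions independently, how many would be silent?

Codon 1 (AAG, Lys): 1 synonymous substitution.
Codon 2 (GCG, Ala): 3 synonymous substitutions.
Codon 3 (AUC, Ile): 2 synonymous substitutions.
Total: 1 + 3 + 2 = 6.

6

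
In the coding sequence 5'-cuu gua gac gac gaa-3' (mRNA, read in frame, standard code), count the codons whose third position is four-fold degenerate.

Codon 1 CUU (Leu): third position 4-fold.
Codon 2 GUA (Val): third position 4-fold.
Codon 3 GAC (Asp): third position 2-fold.
Codon 4 GAC (Asp): third position 2-fold.
Codon 5 GAA (Glu): third position 2-fold.
Four-fold degenerate third positions: 2.

2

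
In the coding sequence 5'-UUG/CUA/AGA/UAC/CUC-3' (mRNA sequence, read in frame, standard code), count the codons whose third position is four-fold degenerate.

Codon 1 UUG (Leu): third position 2-fold.
Codon 2 CUA (Leu): third position 4-fold.
Codon 3 AGA (Arg): third position 2-fold.
Codon 4 UAC (Tyr): third position 2-fold.
Codon 5 CUC (Leu): third position 4-fold.
Four-fold degenerate third positions: 2.

2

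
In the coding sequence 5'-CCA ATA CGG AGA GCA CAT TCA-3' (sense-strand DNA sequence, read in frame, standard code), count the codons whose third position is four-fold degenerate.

Codon 1 CCA (Pro): third position 4-fold.
Codon 2 ATA (Ile): third position 3-fold.
Codon 3 CGG (Arg): third position 4-fold.
Codon 4 AGA (Arg): third position 2-fold.
Codon 5 GCA (Ala): third position 4-fold.
Codon 6 CAT (His): third position 2-fold.
Codon 7 TCA (Ser): third position 4-fold.
Four-fold degenerate third positions: 4.

4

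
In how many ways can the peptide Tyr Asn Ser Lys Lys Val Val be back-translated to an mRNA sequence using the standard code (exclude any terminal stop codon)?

Tyr: 2 codons.
Asn: 2 codons.
Ser: 6 codons.
Lys: 2 codons.
Lys: 2 codons.
Val: 4 codons.
Val: 4 codons.
2 × 2 × 6 × 2 × 2 × 4 × 4 = 1536.

1536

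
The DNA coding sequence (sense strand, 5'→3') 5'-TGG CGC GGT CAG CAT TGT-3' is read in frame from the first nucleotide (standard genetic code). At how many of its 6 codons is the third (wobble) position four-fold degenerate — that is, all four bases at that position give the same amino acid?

2

Codon 1 TGG (Trp): third position 1-fold.
Codon 2 CGC (Arg): third position 4-fold.
Codon 3 GGT (Gly): third position 4-fold.
Codon 4 CAG (Gln): third position 2-fold.
Codon 5 CAT (His): third position 2-fold.
Codon 6 TGT (Cys): third position 2-fold.
Four-fold degenerate third positions: 2.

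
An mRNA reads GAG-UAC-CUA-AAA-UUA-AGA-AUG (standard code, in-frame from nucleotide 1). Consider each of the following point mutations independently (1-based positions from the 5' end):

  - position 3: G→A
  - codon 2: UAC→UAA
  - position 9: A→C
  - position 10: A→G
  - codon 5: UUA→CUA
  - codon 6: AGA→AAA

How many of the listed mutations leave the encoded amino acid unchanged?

3

Codon 1: GAG (Glu) → GAA (Glu) — synonymous.
Codon 2: UAC (Tyr) → UAA (Stop) — nonsense.
Codon 3: CUA (Leu) → CUC (Leu) — synonymous.
Codon 4: AAA (Lys) → GAA (Glu) — missense.
Codon 5: UUA (Leu) → CUA (Leu) — synonymous.
Codon 6: AGA (Arg) → AAA (Lys) — missense.
Synonymous: 3 of 6.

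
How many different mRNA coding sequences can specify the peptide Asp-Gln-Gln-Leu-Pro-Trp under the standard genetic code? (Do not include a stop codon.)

Asp: 2 codons.
Gln: 2 codons.
Gln: 2 codons.
Leu: 6 codons.
Pro: 4 codons.
Trp: 1 codon.
2 × 2 × 2 × 6 × 4 × 1 = 192.

192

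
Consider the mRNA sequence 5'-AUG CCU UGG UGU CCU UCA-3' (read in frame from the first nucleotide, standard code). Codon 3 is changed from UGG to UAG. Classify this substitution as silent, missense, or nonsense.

Position 8 falls in codon 3: UGG → Trp.
After the substitution the codon is UAG → Stop.
The new codon is a stop codon, so this is a nonsense mutation.

nonsense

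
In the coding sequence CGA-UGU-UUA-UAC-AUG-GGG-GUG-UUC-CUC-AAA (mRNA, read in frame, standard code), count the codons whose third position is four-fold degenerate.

Codon 1 CGA (Arg): third position 4-fold.
Codon 2 UGU (Cys): third position 2-fold.
Codon 3 UUA (Leu): third position 2-fold.
Codon 4 UAC (Tyr): third position 2-fold.
Codon 5 AUG (Met): third position 1-fold.
Codon 6 GGG (Gly): third position 4-fold.
Codon 7 GUG (Val): third position 4-fold.
Codon 8 UUC (Phe): third position 2-fold.
Codon 9 CUC (Leu): third position 4-fold.
Codon 10 AAA (Lys): third position 2-fold.
Four-fold degenerate third positions: 4.

4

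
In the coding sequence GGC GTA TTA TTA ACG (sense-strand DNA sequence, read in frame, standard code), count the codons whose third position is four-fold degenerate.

3

Codon 1 GGC (Gly): third position 4-fold.
Codon 2 GTA (Val): third position 4-fold.
Codon 3 TTA (Leu): third position 2-fold.
Codon 4 TTA (Leu): third position 2-fold.
Codon 5 ACG (Thr): third position 4-fold.
Four-fold degenerate third positions: 3.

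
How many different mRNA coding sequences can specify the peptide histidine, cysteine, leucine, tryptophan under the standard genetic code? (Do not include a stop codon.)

24

His: 2 codons.
Cys: 2 codons.
Leu: 6 codons.
Trp: 1 codon.
2 × 2 × 6 × 1 = 24.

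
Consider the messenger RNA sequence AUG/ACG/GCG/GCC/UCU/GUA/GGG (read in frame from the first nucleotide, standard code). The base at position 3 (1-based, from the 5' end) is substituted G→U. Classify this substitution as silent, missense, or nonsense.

Position 3 falls in codon 1: AUG → Met.
After the substitution the codon is AUU → Ile.
Met ≠ Ile, so this is a missense mutation.

missense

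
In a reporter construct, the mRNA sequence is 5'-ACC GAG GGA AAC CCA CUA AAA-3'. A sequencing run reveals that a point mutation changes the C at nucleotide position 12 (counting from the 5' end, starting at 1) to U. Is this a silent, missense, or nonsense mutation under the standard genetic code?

Position 12 falls in codon 4: AAC → Asn.
After the substitution the codon is AAU → Asn.
Both encode Asn, so the change is synonymous.

silent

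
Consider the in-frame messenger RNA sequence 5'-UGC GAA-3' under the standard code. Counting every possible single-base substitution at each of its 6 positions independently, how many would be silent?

Codon 1 (UGC, Cys): 1 synonymous substitution.
Codon 2 (GAA, Glu): 1 synonymous substitution.
Total: 1 + 1 = 2.

2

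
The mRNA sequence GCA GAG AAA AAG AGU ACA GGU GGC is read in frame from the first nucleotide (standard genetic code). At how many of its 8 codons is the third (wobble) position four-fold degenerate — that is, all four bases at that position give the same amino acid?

4

Codon 1 GCA (Ala): third position 4-fold.
Codon 2 GAG (Glu): third position 2-fold.
Codon 3 AAA (Lys): third position 2-fold.
Codon 4 AAG (Lys): third position 2-fold.
Codon 5 AGU (Ser): third position 2-fold.
Codon 6 ACA (Thr): third position 4-fold.
Codon 7 GGU (Gly): third position 4-fold.
Codon 8 GGC (Gly): third position 4-fold.
Four-fold degenerate third positions: 4.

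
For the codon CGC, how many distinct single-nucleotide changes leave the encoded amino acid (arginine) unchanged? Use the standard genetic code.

Position 1: none → 0 synonymous.
Position 2: none → 0 synonymous.
Position 3: CGT, CGA, CGG → 3 synonymous.
Total: 0 + 0 + 3 = 3.

3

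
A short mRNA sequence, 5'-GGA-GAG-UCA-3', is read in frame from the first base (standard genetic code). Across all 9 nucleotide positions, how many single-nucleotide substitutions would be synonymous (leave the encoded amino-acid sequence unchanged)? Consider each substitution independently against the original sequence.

7

Codon 1 (GGA, Gly): 3 synonymous substitutions.
Codon 2 (GAG, Glu): 1 synonymous substitution.
Codon 3 (UCA, Ser): 3 synonymous substitutions.
Total: 3 + 1 + 3 = 7.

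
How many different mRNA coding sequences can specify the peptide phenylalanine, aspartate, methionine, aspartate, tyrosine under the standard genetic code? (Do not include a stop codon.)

Phe: 2 codons.
Asp: 2 codons.
Met: 1 codon.
Asp: 2 codons.
Tyr: 2 codons.
2 × 2 × 1 × 2 × 2 = 16.

16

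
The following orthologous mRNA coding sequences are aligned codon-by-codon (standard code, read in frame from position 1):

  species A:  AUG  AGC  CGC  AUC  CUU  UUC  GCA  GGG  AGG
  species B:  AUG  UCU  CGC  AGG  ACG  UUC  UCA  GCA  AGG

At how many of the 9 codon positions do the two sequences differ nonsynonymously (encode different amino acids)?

Codon 1: AUG Met / AUG Met — identical.
Codon 2: AGC Ser / UCU Ser — synonymous.
Codon 3: CGC Arg / CGC Arg — identical.
Codon 4: AUC Ile / AGG Arg — nonsynonymous.
Codon 5: CUU Leu / ACG Thr — nonsynonymous.
Codon 6: UUC Phe / UUC Phe — identical.
Codon 7: GCA Ala / UCA Ser — nonsynonymous.
Codon 8: GGG Gly / GCA Ala — nonsynonymous.
Codon 9: AGG Arg / AGG Arg — identical.
Nonsynonymous differences: 4.

4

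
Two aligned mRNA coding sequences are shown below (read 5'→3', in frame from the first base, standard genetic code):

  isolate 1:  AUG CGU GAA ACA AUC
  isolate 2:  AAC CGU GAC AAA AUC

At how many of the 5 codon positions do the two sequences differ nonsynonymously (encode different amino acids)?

3

Codon 1: AUG Met / AAC Asn — nonsynonymous.
Codon 2: CGU Arg / CGU Arg — identical.
Codon 3: GAA Glu / GAC Asp — nonsynonymous.
Codon 4: ACA Thr / AAA Lys — nonsynonymous.
Codon 5: AUC Ile / AUC Ile — identical.
Nonsynonymous differences: 3.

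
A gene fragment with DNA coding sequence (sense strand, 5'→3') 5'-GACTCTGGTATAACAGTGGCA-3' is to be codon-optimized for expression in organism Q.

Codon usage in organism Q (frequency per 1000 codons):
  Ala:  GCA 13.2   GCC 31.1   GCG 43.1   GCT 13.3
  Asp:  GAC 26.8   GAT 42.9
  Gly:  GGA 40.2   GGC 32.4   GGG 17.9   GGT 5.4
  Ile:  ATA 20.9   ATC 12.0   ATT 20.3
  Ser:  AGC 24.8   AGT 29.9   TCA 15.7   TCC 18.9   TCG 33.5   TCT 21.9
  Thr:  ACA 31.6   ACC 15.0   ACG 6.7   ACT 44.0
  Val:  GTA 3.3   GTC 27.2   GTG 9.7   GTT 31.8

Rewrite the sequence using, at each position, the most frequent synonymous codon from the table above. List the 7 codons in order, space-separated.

Codon 1 (Asp): best is GAT at 42.9.
Codon 2 (Ser): best is TCG at 33.5.
Codon 3 (Gly): best is GGA at 40.2.
Codon 4 (Ile): best is ATA at 20.9.
Codon 5 (Thr): best is ACT at 44.0.
Codon 6 (Val): best is GTT at 31.8.
Codon 7 (Ala): best is GCG at 43.1.

GAT TCG GGA ATA ACT GTT GCG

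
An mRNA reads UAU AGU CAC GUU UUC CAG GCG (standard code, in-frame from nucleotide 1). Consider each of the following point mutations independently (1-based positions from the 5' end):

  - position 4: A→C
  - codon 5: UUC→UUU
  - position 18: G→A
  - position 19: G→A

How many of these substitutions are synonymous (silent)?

2

Codon 2: AGU (Ser) → CGU (Arg) — missense.
Codon 5: UUC (Phe) → UUU (Phe) — synonymous.
Codon 6: CAG (Gln) → CAA (Gln) — synonymous.
Codon 7: GCG (Ala) → ACG (Thr) — missense.
Synonymous: 2 of 4.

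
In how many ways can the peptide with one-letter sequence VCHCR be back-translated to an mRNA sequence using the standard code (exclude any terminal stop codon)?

Val: 4 codons.
Cys: 2 codons.
His: 2 codons.
Cys: 2 codons.
Arg: 6 codons.
4 × 2 × 2 × 2 × 6 = 192.

192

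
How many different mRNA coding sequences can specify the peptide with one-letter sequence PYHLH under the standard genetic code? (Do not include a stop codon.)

192

Pro: 4 codons.
Tyr: 2 codons.
His: 2 codons.
Leu: 6 codons.
His: 2 codons.
4 × 2 × 2 × 6 × 2 = 192.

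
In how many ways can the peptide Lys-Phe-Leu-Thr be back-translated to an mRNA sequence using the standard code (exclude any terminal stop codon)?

Lys: 2 codons.
Phe: 2 codons.
Leu: 6 codons.
Thr: 4 codons.
2 × 2 × 6 × 4 = 96.

96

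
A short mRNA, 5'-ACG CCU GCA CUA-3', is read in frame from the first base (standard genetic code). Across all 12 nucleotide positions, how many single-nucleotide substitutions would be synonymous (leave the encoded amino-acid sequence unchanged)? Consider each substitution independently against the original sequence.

Codon 1 (ACG, Thr): 3 synonymous substitutions.
Codon 2 (CCU, Pro): 3 synonymous substitutions.
Codon 3 (GCA, Ala): 3 synonymous substitutions.
Codon 4 (CUA, Leu): 4 synonymous substitutions.
Total: 3 + 3 + 3 + 4 = 13.

13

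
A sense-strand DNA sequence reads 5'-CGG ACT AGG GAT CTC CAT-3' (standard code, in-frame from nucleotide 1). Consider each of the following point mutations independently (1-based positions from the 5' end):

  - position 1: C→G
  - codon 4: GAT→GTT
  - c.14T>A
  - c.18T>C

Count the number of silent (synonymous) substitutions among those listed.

1

Codon 1: CGG (Arg) → GGG (Gly) — missense.
Codon 4: GAT (Asp) → GTT (Val) — missense.
Codon 5: CTC (Leu) → CAC (His) — missense.
Codon 6: CAT (His) → CAC (His) — synonymous.
Synonymous: 1 of 4.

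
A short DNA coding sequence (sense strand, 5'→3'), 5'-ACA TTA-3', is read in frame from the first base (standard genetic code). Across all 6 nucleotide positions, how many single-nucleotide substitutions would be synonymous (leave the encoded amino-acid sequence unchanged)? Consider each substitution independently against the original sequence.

Codon 1 (ACA, Thr): 3 synonymous substitutions.
Codon 2 (TTA, Leu): 2 synonymous substitutions.
Total: 3 + 2 = 5.

5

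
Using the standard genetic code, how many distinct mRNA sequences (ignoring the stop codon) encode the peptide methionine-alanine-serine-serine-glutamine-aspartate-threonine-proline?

9216

Met: 1 codon.
Ala: 4 codons.
Ser: 6 codons.
Ser: 6 codons.
Gln: 2 codons.
Asp: 2 codons.
Thr: 4 codons.
Pro: 4 codons.
1 × 4 × 6 × 6 × 2 × 2 × 4 × 4 = 9216.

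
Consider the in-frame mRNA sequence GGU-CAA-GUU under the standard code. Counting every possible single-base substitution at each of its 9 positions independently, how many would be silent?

7

Codon 1 (GGU, Gly): 3 synonymous substitutions.
Codon 2 (CAA, Gln): 1 synonymous substitution.
Codon 3 (GUU, Val): 3 synonymous substitutions.
Total: 3 + 1 + 3 = 7.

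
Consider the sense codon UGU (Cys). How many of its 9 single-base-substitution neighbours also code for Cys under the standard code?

1

Position 1: none → 0 synonymous.
Position 2: none → 0 synonymous.
Position 3: UGC → 1 synonymous.
Total: 0 + 0 + 1 = 1.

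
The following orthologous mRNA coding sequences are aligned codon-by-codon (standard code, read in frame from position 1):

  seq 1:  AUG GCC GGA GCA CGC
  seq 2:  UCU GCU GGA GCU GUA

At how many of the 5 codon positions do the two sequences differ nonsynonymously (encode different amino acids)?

2

Codon 1: AUG Met / UCU Ser — nonsynonymous.
Codon 2: GCC Ala / GCU Ala — synonymous.
Codon 3: GGA Gly / GGA Gly — identical.
Codon 4: GCA Ala / GCU Ala — synonymous.
Codon 5: CGC Arg / GUA Val — nonsynonymous.
Nonsynonymous differences: 2.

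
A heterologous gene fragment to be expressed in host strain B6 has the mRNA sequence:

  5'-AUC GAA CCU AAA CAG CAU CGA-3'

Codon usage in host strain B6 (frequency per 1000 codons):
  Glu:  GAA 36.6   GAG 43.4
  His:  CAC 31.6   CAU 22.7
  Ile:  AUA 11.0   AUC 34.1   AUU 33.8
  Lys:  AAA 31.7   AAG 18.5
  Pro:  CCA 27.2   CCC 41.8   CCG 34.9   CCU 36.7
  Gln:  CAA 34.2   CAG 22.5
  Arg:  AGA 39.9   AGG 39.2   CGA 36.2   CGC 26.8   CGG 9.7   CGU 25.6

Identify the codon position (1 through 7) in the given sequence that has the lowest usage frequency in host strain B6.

5

Codon 1 AUC (Ile): 34.1 per 1000.
Codon 2 GAA (Glu): 36.6 per 1000.
Codon 3 CCU (Pro): 36.7 per 1000.
Codon 4 AAA (Lys): 31.7 per 1000.
Codon 5 CAG (Gln): 22.5 per 1000.
Codon 6 CAU (His): 22.7 per 1000.
Codon 7 CGA (Arg): 36.2 per 1000.
Lowest frequency is 22.5 at codon 5.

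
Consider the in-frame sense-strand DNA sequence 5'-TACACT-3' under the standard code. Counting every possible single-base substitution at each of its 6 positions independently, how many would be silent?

4

Codon 1 (TAC, Tyr): 1 synonymous substitution.
Codon 2 (ACT, Thr): 3 synonymous substitutions.
Total: 1 + 3 = 4.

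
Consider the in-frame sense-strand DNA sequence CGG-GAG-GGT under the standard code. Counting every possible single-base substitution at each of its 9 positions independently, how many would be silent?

8

Codon 1 (CGG, Arg): 4 synonymous substitutions.
Codon 2 (GAG, Glu): 1 synonymous substitution.
Codon 3 (GGT, Gly): 3 synonymous substitutions.
Total: 4 + 1 + 3 = 8.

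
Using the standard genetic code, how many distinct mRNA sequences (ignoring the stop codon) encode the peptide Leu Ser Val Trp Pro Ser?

Leu: 6 codons.
Ser: 6 codons.
Val: 4 codons.
Trp: 1 codon.
Pro: 4 codons.
Ser: 6 codons.
6 × 6 × 4 × 1 × 4 × 6 = 3456.

3456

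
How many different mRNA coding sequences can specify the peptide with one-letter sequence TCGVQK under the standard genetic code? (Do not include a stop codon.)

Thr: 4 codons.
Cys: 2 codons.
Gly: 4 codons.
Val: 4 codons.
Gln: 2 codons.
Lys: 2 codons.
4 × 2 × 4 × 4 × 2 × 2 = 512.

512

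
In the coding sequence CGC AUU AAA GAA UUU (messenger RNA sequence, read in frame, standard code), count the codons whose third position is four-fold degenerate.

Codon 1 CGC (Arg): third position 4-fold.
Codon 2 AUU (Ile): third position 3-fold.
Codon 3 AAA (Lys): third position 2-fold.
Codon 4 GAA (Glu): third position 2-fold.
Codon 5 UUU (Phe): third position 2-fold.
Four-fold degenerate third positions: 1.

1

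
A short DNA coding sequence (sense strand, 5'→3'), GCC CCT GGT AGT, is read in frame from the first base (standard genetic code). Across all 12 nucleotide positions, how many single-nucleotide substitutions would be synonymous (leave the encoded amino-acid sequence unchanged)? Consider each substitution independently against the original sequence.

10

Codon 1 (GCC, Ala): 3 synonymous substitutions.
Codon 2 (CCT, Pro): 3 synonymous substitutions.
Codon 3 (GGT, Gly): 3 synonymous substitutions.
Codon 4 (AGT, Ser): 1 synonymous substitution.
Total: 3 + 3 + 3 + 1 = 10.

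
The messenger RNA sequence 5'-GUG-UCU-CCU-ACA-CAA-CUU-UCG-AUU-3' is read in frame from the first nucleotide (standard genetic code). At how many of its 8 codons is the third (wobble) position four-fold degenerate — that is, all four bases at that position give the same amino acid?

6

Codon 1 GUG (Val): third position 4-fold.
Codon 2 UCU (Ser): third position 4-fold.
Codon 3 CCU (Pro): third position 4-fold.
Codon 4 ACA (Thr): third position 4-fold.
Codon 5 CAA (Gln): third position 2-fold.
Codon 6 CUU (Leu): third position 4-fold.
Codon 7 UCG (Ser): third position 4-fold.
Codon 8 AUU (Ile): third position 3-fold.
Four-fold degenerate third positions: 6.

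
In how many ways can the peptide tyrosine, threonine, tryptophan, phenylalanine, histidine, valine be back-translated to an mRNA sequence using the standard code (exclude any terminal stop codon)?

Tyr: 2 codons.
Thr: 4 codons.
Trp: 1 codon.
Phe: 2 codons.
His: 2 codons.
Val: 4 codons.
2 × 4 × 1 × 2 × 2 × 4 = 128.

128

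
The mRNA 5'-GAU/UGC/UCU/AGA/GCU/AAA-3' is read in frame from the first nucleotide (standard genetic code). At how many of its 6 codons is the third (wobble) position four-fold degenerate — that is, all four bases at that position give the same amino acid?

2

Codon 1 GAU (Asp): third position 2-fold.
Codon 2 UGC (Cys): third position 2-fold.
Codon 3 UCU (Ser): third position 4-fold.
Codon 4 AGA (Arg): third position 2-fold.
Codon 5 GCU (Ala): third position 4-fold.
Codon 6 AAA (Lys): third position 2-fold.
Four-fold degenerate third positions: 2.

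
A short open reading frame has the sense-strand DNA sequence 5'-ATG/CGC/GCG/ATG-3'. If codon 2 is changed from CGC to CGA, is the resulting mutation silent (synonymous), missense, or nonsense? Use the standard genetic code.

silent

Position 6 falls in codon 2: CGC → Arg.
After the substitution the codon is CGA → Arg.
Both encode Arg, so the change is synonymous.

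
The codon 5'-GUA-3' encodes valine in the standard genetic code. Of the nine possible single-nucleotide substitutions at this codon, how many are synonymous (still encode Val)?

3

Position 1: none → 0 synonymous.
Position 2: none → 0 synonymous.
Position 3: GUU, GUC, GUG → 3 synonymous.
Total: 0 + 0 + 3 = 3.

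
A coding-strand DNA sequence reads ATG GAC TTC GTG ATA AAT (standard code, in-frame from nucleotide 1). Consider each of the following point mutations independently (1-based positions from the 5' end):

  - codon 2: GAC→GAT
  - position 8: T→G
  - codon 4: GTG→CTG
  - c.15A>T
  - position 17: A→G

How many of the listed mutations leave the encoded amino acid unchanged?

2

Codon 2: GAC (Asp) → GAT (Asp) — synonymous.
Codon 3: TTC (Phe) → TGC (Cys) — missense.
Codon 4: GTG (Val) → CTG (Leu) — missense.
Codon 5: ATA (Ile) → ATT (Ile) — synonymous.
Codon 6: AAT (Asn) → AGT (Ser) — missense.
Synonymous: 2 of 5.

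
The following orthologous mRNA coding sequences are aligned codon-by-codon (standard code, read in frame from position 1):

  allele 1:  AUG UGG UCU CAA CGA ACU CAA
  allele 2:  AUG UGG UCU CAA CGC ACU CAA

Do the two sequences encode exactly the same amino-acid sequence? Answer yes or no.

yes

Codon 1: AUG Met / AUG Met — identical.
Codon 2: UGG Trp / UGG Trp — identical.
Codon 3: UCU Ser / UCU Ser — identical.
Codon 4: CAA Gln / CAA Gln — identical.
Codon 5: CGA Arg / CGC Arg — synonymous.
Codon 6: ACU Thr / ACU Thr — identical.
Codon 7: CAA Gln / CAA Gln — identical.
Nonsynonymous differences: 0 → same protein.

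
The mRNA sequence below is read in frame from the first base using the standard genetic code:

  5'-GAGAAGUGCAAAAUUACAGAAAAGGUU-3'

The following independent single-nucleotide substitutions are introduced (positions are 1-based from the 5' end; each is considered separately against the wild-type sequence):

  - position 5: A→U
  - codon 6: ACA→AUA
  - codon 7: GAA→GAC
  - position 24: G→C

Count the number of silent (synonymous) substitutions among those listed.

Codon 2: AAG (Lys) → AUG (Met) — missense.
Codon 6: ACA (Thr) → AUA (Ile) — missense.
Codon 7: GAA (Glu) → GAC (Asp) — missense.
Codon 8: AAG (Lys) → AAC (Asn) — missense.
Synonymous: 0 of 4.

0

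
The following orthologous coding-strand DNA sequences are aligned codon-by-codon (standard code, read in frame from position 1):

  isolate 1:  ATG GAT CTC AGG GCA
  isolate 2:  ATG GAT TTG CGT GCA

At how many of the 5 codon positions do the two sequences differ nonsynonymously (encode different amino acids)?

0

Codon 1: ATG Met / ATG Met — identical.
Codon 2: GAT Asp / GAT Asp — identical.
Codon 3: CTC Leu / TTG Leu — synonymous.
Codon 4: AGG Arg / CGT Arg — synonymous.
Codon 5: GCA Ala / GCA Ala — identical.
Nonsynonymous differences: 0.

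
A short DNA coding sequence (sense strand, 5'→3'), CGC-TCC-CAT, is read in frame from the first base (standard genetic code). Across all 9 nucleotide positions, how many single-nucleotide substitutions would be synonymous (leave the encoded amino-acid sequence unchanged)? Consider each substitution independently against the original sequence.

Codon 1 (CGC, Arg): 3 synonymous substitutions.
Codon 2 (TCC, Ser): 3 synonymous substitutions.
Codon 3 (CAT, His): 1 synonymous substitution.
Total: 3 + 3 + 1 = 7.

7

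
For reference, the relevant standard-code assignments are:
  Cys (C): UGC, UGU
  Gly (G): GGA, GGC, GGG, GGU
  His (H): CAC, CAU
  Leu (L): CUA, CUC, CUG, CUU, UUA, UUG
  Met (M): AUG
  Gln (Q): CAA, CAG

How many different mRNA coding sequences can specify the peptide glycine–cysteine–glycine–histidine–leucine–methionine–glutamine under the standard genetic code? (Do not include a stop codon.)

768

Gly: 4 codons.
Cys: 2 codons.
Gly: 4 codons.
His: 2 codons.
Leu: 6 codons.
Met: 1 codon.
Gln: 2 codons.
4 × 2 × 4 × 2 × 6 × 1 × 2 = 768.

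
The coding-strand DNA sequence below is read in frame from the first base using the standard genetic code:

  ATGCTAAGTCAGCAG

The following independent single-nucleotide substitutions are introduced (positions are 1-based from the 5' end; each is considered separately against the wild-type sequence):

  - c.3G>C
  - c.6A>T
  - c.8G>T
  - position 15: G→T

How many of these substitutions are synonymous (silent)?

1

Codon 1: ATG (Met) → ATC (Ile) — missense.
Codon 2: CTA (Leu) → CTT (Leu) — synonymous.
Codon 3: AGT (Ser) → ATT (Ile) — missense.
Codon 5: CAG (Gln) → CAT (His) — missense.
Synonymous: 1 of 4.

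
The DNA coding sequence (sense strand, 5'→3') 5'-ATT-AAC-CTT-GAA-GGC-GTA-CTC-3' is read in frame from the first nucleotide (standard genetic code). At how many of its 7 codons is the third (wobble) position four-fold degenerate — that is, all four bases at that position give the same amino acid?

Codon 1 ATT (Ile): third position 3-fold.
Codon 2 AAC (Asn): third position 2-fold.
Codon 3 CTT (Leu): third position 4-fold.
Codon 4 GAA (Glu): third position 2-fold.
Codon 5 GGC (Gly): third position 4-fold.
Codon 6 GTA (Val): third position 4-fold.
Codon 7 CTC (Leu): third position 4-fold.
Four-fold degenerate third positions: 4.

4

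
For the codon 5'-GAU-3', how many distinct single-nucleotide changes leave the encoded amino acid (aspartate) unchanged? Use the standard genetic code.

Position 1: none → 0 synonymous.
Position 2: none → 0 synonymous.
Position 3: GAC → 1 synonymous.
Total: 0 + 0 + 1 = 1.

1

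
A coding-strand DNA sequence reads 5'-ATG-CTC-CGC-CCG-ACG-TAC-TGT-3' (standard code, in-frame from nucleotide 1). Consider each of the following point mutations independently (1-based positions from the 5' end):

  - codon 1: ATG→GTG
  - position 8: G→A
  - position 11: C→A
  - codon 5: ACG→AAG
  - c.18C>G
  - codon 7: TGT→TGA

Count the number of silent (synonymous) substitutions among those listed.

0

Codon 1: ATG (Met) → GTG (Val) — missense.
Codon 3: CGC (Arg) → CAC (His) — missense.
Codon 4: CCG (Pro) → CAG (Gln) — missense.
Codon 5: ACG (Thr) → AAG (Lys) — missense.
Codon 6: TAC (Tyr) → TAG (Stop) — nonsense.
Codon 7: TGT (Cys) → TGA (Stop) — nonsense.
Synonymous: 0 of 6.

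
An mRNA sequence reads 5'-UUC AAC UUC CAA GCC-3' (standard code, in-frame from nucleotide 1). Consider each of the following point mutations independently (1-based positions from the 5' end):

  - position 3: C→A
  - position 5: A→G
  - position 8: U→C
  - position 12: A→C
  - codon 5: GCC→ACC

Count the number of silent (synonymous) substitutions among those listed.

Codon 1: UUC (Phe) → UUA (Leu) — missense.
Codon 2: AAC (Asn) → AGC (Ser) — missense.
Codon 3: UUC (Phe) → UCC (Ser) — missense.
Codon 4: CAA (Gln) → CAC (His) — missense.
Codon 5: GCC (Ala) → ACC (Thr) — missense.
Synonymous: 0 of 5.

0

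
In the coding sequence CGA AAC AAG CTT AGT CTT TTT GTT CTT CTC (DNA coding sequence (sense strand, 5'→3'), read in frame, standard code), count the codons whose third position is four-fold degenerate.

6

Codon 1 CGA (Arg): third position 4-fold.
Codon 2 AAC (Asn): third position 2-fold.
Codon 3 AAG (Lys): third position 2-fold.
Codon 4 CTT (Leu): third position 4-fold.
Codon 5 AGT (Ser): third position 2-fold.
Codon 6 CTT (Leu): third position 4-fold.
Codon 7 TTT (Phe): third position 2-fold.
Codon 8 GTT (Val): third position 4-fold.
Codon 9 CTT (Leu): third position 4-fold.
Codon 10 CTC (Leu): third position 4-fold.
Four-fold degenerate third positions: 6.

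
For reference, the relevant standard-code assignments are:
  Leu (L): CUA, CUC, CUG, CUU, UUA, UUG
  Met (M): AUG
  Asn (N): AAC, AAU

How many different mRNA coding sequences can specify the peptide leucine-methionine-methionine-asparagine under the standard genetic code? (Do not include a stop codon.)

12

Leu: 6 codons.
Met: 1 codon.
Met: 1 codon.
Asn: 2 codons.
6 × 1 × 1 × 2 = 12.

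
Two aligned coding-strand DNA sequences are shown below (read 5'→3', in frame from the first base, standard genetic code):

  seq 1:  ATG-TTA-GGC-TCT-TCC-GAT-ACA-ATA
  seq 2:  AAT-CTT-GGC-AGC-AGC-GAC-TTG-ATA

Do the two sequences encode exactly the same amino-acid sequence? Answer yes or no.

no

Codon 1: ATG Met / AAT Asn — nonsynonymous.
Codon 2: TTA Leu / CTT Leu — synonymous.
Codon 3: GGC Gly / GGC Gly — identical.
Codon 4: TCT Ser / AGC Ser — synonymous.
Codon 5: TCC Ser / AGC Ser — synonymous.
Codon 6: GAT Asp / GAC Asp — synonymous.
Codon 7: ACA Thr / TTG Leu — nonsynonymous.
Codon 8: ATA Ile / ATA Ile — identical.
Nonsynonymous differences: 2 → different protein.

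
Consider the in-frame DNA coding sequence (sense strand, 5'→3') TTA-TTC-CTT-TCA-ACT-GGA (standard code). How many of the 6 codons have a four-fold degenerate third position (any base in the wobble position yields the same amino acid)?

Codon 1 TTA (Leu): third position 2-fold.
Codon 2 TTC (Phe): third position 2-fold.
Codon 3 CTT (Leu): third position 4-fold.
Codon 4 TCA (Ser): third position 4-fold.
Codon 5 ACT (Thr): third position 4-fold.
Codon 6 GGA (Gly): third position 4-fold.
Four-fold degenerate third positions: 4.

4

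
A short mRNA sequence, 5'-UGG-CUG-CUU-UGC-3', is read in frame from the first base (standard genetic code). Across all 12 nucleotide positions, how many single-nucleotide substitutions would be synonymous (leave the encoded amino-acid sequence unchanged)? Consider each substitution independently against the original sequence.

Codon 1 (UGG, Trp): 0 synonymous substitutions.
Codon 2 (CUG, Leu): 4 synonymous substitutions.
Codon 3 (CUU, Leu): 3 synonymous substitutions.
Codon 4 (UGC, Cys): 1 synonymous substitution.
Total: 0 + 4 + 3 + 1 = 8.

8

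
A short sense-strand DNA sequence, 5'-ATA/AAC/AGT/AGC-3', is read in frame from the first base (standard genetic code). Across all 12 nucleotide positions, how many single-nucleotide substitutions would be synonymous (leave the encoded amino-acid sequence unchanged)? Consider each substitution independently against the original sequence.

5

Codon 1 (ATA, Ile): 2 synonymous substitutions.
Codon 2 (AAC, Asn): 1 synonymous substitution.
Codon 3 (AGT, Ser): 1 synonymous substitution.
Codon 4 (AGC, Ser): 1 synonymous substitution.
Total: 2 + 1 + 1 + 1 = 5.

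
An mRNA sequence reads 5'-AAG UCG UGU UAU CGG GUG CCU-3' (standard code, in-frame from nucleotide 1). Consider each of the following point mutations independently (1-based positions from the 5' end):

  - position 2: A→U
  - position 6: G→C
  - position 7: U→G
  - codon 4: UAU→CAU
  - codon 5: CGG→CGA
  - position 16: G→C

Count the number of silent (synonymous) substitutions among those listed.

2

Codon 1: AAG (Lys) → AUG (Met) — missense.
Codon 2: UCG (Ser) → UCC (Ser) — synonymous.
Codon 3: UGU (Cys) → GGU (Gly) — missense.
Codon 4: UAU (Tyr) → CAU (His) — missense.
Codon 5: CGG (Arg) → CGA (Arg) — synonymous.
Codon 6: GUG (Val) → CUG (Leu) — missense.
Synonymous: 2 of 6.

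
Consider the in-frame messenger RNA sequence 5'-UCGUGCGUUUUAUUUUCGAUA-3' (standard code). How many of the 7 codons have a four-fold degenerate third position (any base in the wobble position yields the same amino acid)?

3

Codon 1 UCG (Ser): third position 4-fold.
Codon 2 UGC (Cys): third position 2-fold.
Codon 3 GUU (Val): third position 4-fold.
Codon 4 UUA (Leu): third position 2-fold.
Codon 5 UUU (Phe): third position 2-fold.
Codon 6 UCG (Ser): third position 4-fold.
Codon 7 AUA (Ile): third position 3-fold.
Four-fold degenerate third positions: 3.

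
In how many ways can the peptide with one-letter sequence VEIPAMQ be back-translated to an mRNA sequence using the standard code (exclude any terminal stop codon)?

Val: 4 codons.
Glu: 2 codons.
Ile: 3 codons.
Pro: 4 codons.
Ala: 4 codons.
Met: 1 codon.
Gln: 2 codons.
4 × 2 × 3 × 4 × 4 × 1 × 2 = 768.

768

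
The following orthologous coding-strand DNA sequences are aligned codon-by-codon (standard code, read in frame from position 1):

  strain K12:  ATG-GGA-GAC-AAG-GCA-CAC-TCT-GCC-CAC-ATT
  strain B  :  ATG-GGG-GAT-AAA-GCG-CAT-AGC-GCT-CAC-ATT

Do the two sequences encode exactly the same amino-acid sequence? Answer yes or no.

yes

Codon 1: ATG Met / ATG Met — identical.
Codon 2: GGA Gly / GGG Gly — synonymous.
Codon 3: GAC Asp / GAT Asp — synonymous.
Codon 4: AAG Lys / AAA Lys — synonymous.
Codon 5: GCA Ala / GCG Ala — synonymous.
Codon 6: CAC His / CAT His — synonymous.
Codon 7: TCT Ser / AGC Ser — synonymous.
Codon 8: GCC Ala / GCT Ala — synonymous.
Codon 9: CAC His / CAC His — identical.
Codon 10: ATT Ile / ATT Ile — identical.
Nonsynonymous differences: 0 → same protein.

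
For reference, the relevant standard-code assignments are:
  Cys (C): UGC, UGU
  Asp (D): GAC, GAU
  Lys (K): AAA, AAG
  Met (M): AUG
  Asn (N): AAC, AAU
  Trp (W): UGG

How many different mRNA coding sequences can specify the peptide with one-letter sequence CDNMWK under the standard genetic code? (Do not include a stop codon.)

Cys: 2 codons.
Asp: 2 codons.
Asn: 2 codons.
Met: 1 codon.
Trp: 1 codon.
Lys: 2 codons.
2 × 2 × 2 × 1 × 1 × 2 = 16.

16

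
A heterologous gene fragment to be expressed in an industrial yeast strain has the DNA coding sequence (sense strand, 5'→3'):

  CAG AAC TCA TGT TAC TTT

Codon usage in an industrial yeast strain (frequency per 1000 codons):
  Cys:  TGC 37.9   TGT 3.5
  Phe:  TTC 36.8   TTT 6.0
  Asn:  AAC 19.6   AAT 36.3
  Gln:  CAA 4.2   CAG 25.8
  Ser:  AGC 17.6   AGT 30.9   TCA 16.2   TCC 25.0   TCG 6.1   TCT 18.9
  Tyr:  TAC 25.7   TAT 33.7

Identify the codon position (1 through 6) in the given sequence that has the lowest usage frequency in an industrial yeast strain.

Codon 1 CAG (Gln): 25.8 per 1000.
Codon 2 AAC (Asn): 19.6 per 1000.
Codon 3 TCA (Ser): 16.2 per 1000.
Codon 4 TGT (Cys): 3.5 per 1000.
Codon 5 TAC (Tyr): 25.7 per 1000.
Codon 6 TTT (Phe): 6.0 per 1000.
Lowest frequency is 3.5 at codon 4.

4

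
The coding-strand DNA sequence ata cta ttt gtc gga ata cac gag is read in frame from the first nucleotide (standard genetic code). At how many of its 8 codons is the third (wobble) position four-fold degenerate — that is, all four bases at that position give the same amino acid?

Codon 1 ATA (Ile): third position 3-fold.
Codon 2 CTA (Leu): third position 4-fold.
Codon 3 TTT (Phe): third position 2-fold.
Codon 4 GTC (Val): third position 4-fold.
Codon 5 GGA (Gly): third position 4-fold.
Codon 6 ATA (Ile): third position 3-fold.
Codon 7 CAC (His): third position 2-fold.
Codon 8 GAG (Glu): third position 2-fold.
Four-fold degenerate third positions: 3.

3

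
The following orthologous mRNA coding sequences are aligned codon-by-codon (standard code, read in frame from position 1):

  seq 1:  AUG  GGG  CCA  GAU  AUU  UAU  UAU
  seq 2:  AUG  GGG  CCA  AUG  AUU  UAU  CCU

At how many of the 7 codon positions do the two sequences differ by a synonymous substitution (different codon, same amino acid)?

Codon 1: AUG Met / AUG Met — identical.
Codon 2: GGG Gly / GGG Gly — identical.
Codon 3: CCA Pro / CCA Pro — identical.
Codon 4: GAU Asp / AUG Met — nonsynonymous.
Codon 5: AUU Ile / AUU Ile — identical.
Codon 6: UAU Tyr / UAU Tyr — identical.
Codon 7: UAU Tyr / CCU Pro — nonsynonymous.
Synonymous differences: 0.

0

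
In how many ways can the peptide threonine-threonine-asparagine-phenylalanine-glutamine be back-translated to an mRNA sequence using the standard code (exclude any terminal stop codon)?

128

Thr: 4 codons.
Thr: 4 codons.
Asn: 2 codons.
Phe: 2 codons.
Gln: 2 codons.
4 × 4 × 2 × 2 × 2 = 128.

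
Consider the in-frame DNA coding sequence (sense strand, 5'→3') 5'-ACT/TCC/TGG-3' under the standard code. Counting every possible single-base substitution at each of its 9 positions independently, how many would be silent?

Codon 1 (ACT, Thr): 3 synonymous substitutions.
Codon 2 (TCC, Ser): 3 synonymous substitutions.
Codon 3 (TGG, Trp): 0 synonymous substitutions.
Total: 3 + 3 + 0 = 6.

6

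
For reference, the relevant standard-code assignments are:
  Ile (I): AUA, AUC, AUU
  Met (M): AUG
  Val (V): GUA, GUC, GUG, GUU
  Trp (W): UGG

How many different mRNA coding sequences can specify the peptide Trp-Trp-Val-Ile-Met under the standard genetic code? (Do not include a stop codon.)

Trp: 1 codon.
Trp: 1 codon.
Val: 4 codons.
Ile: 3 codons.
Met: 1 codon.
1 × 1 × 4 × 3 × 1 = 12.

12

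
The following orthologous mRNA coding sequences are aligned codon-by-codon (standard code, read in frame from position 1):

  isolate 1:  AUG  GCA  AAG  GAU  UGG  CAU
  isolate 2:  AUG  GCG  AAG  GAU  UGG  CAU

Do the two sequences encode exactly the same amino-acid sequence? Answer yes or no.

yes

Codon 1: AUG Met / AUG Met — identical.
Codon 2: GCA Ala / GCG Ala — synonymous.
Codon 3: AAG Lys / AAG Lys — identical.
Codon 4: GAU Asp / GAU Asp — identical.
Codon 5: UGG Trp / UGG Trp — identical.
Codon 6: CAU His / CAU His — identical.
Nonsynonymous differences: 0 → same protein.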